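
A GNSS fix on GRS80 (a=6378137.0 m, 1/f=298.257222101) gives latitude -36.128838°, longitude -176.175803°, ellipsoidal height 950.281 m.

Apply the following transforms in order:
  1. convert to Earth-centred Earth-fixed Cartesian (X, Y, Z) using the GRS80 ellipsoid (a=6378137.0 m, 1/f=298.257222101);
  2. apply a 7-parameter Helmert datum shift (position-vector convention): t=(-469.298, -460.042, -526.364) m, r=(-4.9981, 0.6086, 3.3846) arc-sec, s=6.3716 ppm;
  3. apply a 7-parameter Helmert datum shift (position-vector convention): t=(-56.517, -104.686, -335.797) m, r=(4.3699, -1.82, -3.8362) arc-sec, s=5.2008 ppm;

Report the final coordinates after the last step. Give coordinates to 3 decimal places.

start: φ=-36.128838°, λ=-176.175803°, h=950.281 m
→ ECEF (a=6378137.000, f=1/298.257222101): X=-5146864.7725, Y=-344037.6416, Z=-3740308.1245
→ Helmert 7p (PV): X=-5147372.2551, Y=-344674.9649, Z=-3740834.7974
→ Helmert 7p (PV): X=-5147428.9451, Y=-344606.4567, Z=-3741242.7706

X=-5147428.945 m, Y=-344606.457 m, Z=-3741242.771 m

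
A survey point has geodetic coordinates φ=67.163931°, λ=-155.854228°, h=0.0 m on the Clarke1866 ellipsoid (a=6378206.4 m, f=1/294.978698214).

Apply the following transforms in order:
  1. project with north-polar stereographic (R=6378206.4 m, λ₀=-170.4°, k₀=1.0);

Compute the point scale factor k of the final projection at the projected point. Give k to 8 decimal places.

1.04078903

start: φ=67.163931°, λ=-155.854228°, h=0.000 m
→ into stereo (λ₀=-170.4°): φ=67.16393100°, λ−λ₀=14.54577200°
scale k = 1.04078903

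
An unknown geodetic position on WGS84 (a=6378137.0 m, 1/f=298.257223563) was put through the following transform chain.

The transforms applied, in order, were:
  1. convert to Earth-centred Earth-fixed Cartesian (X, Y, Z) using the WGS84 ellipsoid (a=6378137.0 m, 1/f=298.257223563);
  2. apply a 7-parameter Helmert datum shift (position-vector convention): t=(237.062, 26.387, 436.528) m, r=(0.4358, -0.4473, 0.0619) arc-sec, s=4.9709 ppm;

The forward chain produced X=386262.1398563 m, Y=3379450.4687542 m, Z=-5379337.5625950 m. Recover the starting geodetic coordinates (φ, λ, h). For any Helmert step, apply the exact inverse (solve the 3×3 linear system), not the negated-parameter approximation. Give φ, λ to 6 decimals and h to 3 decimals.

φ=-57.870253°, λ=83.483615°, h=1994.709 m

start: X=386262.1399, Y=3379450.4688, Z=-5379337.5626 m
→ Helmert⁻¹: X=386012.5067, Y=3379395.8008, Z=-5379755.3256
→ geod (Bowring, a=6378137.000): φ=-57.87025300°, λ=83.48361500°, h=1994.7090 m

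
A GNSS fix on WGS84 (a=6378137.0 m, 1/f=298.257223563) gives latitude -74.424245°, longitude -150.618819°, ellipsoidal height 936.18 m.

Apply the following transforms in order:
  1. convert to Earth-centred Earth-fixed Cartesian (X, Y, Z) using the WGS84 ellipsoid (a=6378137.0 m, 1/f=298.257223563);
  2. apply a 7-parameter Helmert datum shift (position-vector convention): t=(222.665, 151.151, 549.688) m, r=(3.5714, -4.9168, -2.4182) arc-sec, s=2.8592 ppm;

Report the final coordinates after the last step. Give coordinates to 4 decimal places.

X=-1496844.8622 m, Y=-842708.3757 m, Z=-6122241.4502 m

start: φ=-74.424245°, λ=-150.618819°, h=936.180 m
→ ECEF (a=6378137.000, f=1/298.257223563): X=-1497199.3132, Y=-842980.6823, Z=-6122723.3468
→ Helmert 7p (PV): X=-1496844.8622, Y=-842708.3757, Z=-6122241.4502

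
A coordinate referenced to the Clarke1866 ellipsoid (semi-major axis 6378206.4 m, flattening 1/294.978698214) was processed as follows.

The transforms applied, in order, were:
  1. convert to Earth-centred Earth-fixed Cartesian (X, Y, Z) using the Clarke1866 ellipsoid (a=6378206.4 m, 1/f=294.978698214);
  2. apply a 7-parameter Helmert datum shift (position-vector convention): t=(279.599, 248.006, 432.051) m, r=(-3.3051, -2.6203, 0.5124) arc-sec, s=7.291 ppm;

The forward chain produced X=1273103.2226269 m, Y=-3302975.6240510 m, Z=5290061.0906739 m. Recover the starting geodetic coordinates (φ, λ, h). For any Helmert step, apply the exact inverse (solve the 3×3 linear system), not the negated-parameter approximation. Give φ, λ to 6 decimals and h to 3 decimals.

φ=56.386931°, λ=-68.926564°, h=1572.187 m

start: X=1273103.2226, Y=-3302975.6241, Z=5290061.0907 m
→ Helmert⁻¹: X=1272873.3334, Y=-3303287.4655, Z=5289521.3727
→ geod (Bowring, a=6378206.400): φ=56.38693100°, λ=-68.92656400°, h=1572.1870 m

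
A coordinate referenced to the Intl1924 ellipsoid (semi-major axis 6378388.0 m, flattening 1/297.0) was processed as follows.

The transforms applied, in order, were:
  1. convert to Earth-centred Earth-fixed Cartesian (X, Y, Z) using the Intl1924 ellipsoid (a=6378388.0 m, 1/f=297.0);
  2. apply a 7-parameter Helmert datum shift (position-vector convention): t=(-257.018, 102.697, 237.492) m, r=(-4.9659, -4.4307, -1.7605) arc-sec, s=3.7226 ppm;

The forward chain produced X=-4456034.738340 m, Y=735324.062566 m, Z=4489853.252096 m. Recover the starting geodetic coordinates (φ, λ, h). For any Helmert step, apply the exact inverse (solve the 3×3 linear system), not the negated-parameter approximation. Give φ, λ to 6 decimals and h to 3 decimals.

φ=45.026633°, λ=170.632032°, h=269.929 m

start: X=-4456034.7383, Y=735324.0626, Z=4489853.2521 m
→ Helmert⁻¹: X=-4455670.9654, Y=735072.5074, Z=4489712.4549
→ geod (Bowring, a=6378388.000): φ=45.02663300°, λ=170.63203200°, h=269.9290 m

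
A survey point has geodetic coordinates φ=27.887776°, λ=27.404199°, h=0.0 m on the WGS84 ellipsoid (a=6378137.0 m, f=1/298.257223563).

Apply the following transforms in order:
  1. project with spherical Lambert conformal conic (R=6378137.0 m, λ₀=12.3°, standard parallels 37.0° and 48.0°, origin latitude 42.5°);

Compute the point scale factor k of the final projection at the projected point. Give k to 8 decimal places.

start: φ=27.887776°, λ=27.404199°, h=0.000 m
→ into lcc (λ₀=12.3°): φ=27.88777600°, λ−λ₀=15.10419900°
scale k = 1.02670739

1.02670739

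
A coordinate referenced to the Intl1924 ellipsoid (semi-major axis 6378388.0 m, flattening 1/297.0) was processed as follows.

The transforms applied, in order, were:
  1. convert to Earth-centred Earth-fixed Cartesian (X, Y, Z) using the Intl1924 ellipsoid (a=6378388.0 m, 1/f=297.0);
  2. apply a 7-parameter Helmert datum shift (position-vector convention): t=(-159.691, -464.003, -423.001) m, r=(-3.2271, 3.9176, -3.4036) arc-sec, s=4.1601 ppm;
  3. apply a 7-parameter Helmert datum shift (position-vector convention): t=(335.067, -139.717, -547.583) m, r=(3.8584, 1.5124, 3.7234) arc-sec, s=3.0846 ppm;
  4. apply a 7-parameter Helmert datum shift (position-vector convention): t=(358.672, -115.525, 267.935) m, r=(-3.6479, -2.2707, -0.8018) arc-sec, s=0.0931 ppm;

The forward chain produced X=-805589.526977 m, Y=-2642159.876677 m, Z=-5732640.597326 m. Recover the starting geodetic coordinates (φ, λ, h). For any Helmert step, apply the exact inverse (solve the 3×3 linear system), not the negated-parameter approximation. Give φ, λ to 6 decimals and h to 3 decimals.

start: X=-805589.5270, Y=-2642159.8767, Z=-5732640.5973 m
→ Helmert⁻¹: X=-806000.9662, Y=-2641945.8487, Z=-5732945.8498
→ Helmert⁻¹: X=-806339.2048, Y=-2641890.6565, Z=-5732337.0777
→ Helmert⁻¹: X=-806023.7078, Y=-2641339.2865, Z=-5731946.8652
→ geod (Bowring, a=6378388.000): φ=-64.42655100°, λ=-106.96994600°, h=1571.0080 m

φ=-64.426551°, λ=-106.969946°, h=1571.008 m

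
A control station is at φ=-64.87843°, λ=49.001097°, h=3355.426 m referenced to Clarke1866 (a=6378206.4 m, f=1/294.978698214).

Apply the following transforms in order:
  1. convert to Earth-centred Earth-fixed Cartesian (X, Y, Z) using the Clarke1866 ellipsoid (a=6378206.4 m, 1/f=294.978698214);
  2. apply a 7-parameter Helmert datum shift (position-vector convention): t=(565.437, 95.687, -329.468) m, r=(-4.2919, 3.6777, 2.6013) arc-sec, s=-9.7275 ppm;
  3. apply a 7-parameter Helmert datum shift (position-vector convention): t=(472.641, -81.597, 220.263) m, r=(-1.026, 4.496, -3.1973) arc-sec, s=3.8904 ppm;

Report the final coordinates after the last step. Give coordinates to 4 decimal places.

start: φ=-64.878430°, λ=49.001097°, h=3355.426 m
→ ECEF (a=6378206.400, f=1/294.978698214): X=1782324.8954, Y=2050409.5368, Z=-5754815.2008
→ Helmert 7p (PV): X=1782744.5291, Y=2050388.0125, Z=-5755163.1313
→ Helmert 7p (PV): X=1783130.4418, Y=2050258.1306, Z=-5755014.3163

X=1783130.4418 m, Y=2050258.1306 m, Z=-5755014.3163 m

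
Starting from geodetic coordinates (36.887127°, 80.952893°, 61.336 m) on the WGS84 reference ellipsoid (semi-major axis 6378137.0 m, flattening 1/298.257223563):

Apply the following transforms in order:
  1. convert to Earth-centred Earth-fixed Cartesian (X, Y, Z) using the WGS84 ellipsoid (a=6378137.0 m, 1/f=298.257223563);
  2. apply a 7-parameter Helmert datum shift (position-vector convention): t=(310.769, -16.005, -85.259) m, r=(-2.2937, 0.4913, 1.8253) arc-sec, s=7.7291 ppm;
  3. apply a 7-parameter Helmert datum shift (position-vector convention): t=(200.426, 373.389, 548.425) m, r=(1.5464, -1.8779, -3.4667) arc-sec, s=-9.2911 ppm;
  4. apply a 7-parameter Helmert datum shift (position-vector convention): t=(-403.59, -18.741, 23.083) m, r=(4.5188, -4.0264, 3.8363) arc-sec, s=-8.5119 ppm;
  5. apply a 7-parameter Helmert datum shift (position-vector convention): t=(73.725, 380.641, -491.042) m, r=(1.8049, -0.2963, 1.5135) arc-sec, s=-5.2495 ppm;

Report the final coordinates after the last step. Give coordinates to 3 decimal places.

start: φ=36.887127°, λ=80.952893°, h=61.336 m
→ ECEF (a=6378137.000, f=1/298.257223563): X=803147.4391, Y=5044029.5151, Z=3807418.6417
→ Helmert 7p (PV): X=803428.8481, Y=5044101.9427, Z=3807304.8067
→ Helmert 7p (PV): X=803671.9224, Y=5044386.4196, Z=3807862.9883
→ Helmert 7p (PV): X=803093.3414, Y=5044256.2675, Z=3807979.8574
→ Helmert 7p (PV): X=803120.3676, Y=5044583.0003, Z=3807514.1181

X=803120.368 m, Y=5044583.000 m, Z=3807514.118 m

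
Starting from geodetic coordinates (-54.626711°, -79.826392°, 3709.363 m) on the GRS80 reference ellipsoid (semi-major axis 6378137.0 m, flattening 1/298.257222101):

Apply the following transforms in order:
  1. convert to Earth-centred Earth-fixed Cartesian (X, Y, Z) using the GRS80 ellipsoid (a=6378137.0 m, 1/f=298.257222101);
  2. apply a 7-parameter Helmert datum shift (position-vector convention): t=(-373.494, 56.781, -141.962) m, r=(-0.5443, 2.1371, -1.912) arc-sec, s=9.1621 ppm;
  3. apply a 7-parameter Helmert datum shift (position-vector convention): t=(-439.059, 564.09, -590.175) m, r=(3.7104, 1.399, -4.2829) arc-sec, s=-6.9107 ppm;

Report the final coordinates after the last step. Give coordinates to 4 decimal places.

start: φ=-54.626711°, λ=-79.826392°, h=3709.363 m
→ ECEF (a=6378137.000, f=1/298.257222101): X=654013.4308, Y=-3644485.1813, Z=-5180462.6949
→ Helmert 7p (PV): X=653558.4706, Y=-3644481.5245, Z=-5180649.2798
→ Helmert 7p (PV): X=653004.0835, Y=-3643812.6275, Z=-5181273.6441

X=653004.0835 m, Y=-3643812.6275 m, Z=-5181273.6441 m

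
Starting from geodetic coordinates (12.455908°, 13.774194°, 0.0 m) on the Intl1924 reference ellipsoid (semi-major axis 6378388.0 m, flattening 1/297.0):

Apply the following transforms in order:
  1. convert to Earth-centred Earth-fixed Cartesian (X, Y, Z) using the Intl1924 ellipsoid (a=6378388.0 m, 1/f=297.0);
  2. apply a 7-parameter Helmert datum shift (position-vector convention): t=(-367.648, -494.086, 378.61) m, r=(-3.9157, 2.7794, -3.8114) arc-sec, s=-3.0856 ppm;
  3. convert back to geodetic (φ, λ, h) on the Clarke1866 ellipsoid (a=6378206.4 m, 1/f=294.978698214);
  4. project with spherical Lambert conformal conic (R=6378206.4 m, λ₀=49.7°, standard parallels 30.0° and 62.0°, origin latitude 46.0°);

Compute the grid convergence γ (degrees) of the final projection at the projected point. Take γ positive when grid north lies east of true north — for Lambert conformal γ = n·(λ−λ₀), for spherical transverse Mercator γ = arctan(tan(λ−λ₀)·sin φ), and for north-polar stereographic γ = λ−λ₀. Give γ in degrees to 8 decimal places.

start: φ=12.455908°, λ=13.774194°, h=0.000 m
→ ECEF (a=6378388.000, f=1/297.0): X=6050086.8829, Y=1483154.8323, Z=1366708.3530
→ Helmert 7p (PV): X=6049746.3889, Y=1482570.3209, Z=1366973.0658
→ geod (Bowring, a=6378206.400): φ=12.45971725°, λ=13.76971768°, h=-213.2885 m
→ into lcc (λ₀=49.7°): φ=12.45971725°, λ−λ₀=-35.93028232°
convergence γ = -26.20087480°

-26.20087480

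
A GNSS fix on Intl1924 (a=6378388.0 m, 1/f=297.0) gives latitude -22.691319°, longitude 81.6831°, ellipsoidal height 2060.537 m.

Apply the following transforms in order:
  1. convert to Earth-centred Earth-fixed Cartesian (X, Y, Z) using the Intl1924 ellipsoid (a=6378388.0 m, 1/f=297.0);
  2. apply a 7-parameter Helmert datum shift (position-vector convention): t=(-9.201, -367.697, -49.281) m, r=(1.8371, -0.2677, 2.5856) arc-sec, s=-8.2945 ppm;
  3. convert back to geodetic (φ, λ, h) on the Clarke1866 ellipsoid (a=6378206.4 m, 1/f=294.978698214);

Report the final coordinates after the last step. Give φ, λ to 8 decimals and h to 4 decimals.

start: φ=-22.691319°, λ=81.683100°, h=2060.537 m
→ ECEF (a=6378388.000, f=1/297.0): X=851908.4922, Y=5827586.4763, Z=-2446043.6707
→ Helmert 7p (PV): X=851822.3494, Y=5827202.9068, Z=-2446019.6543
→ geod (Bowring, a=6378206.400): φ=-22.69342365°, λ=81.68338948°, h=1892.9680 m

φ=-22.69342365°, λ=81.68338948°, h=1892.9680 m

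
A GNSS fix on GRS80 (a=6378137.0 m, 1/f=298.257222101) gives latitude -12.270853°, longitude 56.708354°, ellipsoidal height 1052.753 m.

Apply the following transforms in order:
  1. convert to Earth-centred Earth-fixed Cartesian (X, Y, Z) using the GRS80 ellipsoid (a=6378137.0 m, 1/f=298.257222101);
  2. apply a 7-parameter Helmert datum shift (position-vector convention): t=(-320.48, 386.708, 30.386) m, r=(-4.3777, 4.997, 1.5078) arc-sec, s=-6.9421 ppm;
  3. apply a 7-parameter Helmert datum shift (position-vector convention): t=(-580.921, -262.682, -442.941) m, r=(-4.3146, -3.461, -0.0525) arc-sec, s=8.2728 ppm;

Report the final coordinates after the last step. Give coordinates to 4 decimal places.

X=3421120.1107 m, Y=5211348.2022 m, Z=-1347578.8117 m

start: φ=-12.270853°, λ=56.708354°, h=1052.753 m
→ ECEF (a=6378137.000, f=1/298.257222101): X=3422063.7562, Y=5211249.8588, Z=-1346919.3569
→ Helmert 7p (PV): X=3421648.7953, Y=5211596.8186, Z=-1347073.1244
→ Helmert 7p (PV): X=3421120.1107, Y=5211348.2022, Z=-1347578.8117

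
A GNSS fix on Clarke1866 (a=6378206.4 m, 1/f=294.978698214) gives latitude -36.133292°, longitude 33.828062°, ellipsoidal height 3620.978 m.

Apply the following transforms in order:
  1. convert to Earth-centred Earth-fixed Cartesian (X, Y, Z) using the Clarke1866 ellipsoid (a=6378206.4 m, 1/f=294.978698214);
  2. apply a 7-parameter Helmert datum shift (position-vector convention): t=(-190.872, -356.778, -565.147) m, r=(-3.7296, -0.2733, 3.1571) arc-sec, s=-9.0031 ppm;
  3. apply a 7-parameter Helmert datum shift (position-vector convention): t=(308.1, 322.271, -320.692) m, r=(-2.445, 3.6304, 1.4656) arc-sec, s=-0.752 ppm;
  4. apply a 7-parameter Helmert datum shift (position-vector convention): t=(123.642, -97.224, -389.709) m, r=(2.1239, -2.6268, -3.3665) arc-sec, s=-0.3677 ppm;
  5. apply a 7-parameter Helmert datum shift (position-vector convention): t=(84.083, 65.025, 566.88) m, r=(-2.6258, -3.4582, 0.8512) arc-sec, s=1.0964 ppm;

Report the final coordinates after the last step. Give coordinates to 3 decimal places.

start: φ=-36.133292°, λ=33.828062°, h=3620.978 m
→ ECEF (a=6378206.400, f=1/294.978698214): X=4286754.9048, Y=2872773.7374, Z=-3742091.5904
→ Helmert 7p (PV): X=4286486.4265, Y=2872389.0458, Z=-3742669.3110
→ Helmert 7p (PV): X=4286705.0201, Y=2872695.2496, Z=-3743096.6819
→ Helmert 7p (PV): X=4286921.6405, Y=2872565.5474, Z=-3743400.8430
→ Helmert 7p (PV): X=4287061.3306, Y=2872603.7585, Z=-3742802.7619

X=4287061.331 m, Y=2872603.758 m, Z=-3742802.762 m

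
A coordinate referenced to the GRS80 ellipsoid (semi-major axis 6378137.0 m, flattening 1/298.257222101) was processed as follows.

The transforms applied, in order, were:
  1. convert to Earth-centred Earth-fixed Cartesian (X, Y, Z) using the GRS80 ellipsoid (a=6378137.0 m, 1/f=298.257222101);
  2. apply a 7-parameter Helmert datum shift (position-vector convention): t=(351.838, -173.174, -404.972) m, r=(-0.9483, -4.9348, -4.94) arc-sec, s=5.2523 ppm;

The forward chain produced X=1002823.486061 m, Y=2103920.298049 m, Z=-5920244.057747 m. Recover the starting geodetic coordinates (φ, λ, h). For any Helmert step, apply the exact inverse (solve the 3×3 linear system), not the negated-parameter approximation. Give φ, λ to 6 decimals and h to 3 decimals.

φ=-68.641111°, λ=64.529864°, h=2483.411 m

start: X=1002823.4861, Y=2103920.2980, Z=-5920244.0577 m
→ Helmert⁻¹: X=1002274.3599, Y=2104133.6414, Z=-5919822.2984
→ geod (Bowring, a=6378137.000): φ=-68.64111100°, λ=64.52986400°, h=2483.4110 m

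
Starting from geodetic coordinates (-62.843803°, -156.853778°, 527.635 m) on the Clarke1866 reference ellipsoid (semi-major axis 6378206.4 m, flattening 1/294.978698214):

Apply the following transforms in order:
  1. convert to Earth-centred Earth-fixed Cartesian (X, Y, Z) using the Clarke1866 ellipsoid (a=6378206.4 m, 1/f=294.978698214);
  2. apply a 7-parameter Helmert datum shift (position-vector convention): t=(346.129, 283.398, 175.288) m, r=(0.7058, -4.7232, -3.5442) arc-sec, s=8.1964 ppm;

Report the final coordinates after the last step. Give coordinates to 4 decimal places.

X=-2683783.5599 m, Y=-1147136.5624 m, Z=-5652264.9261 m

start: φ=-62.843803°, λ=-156.853778°, h=527.635 m
→ ECEF (a=6378206.400, f=1/294.978698214): X=-2684217.4031, Y=-1147476.0193, Z=-5652328.4932
→ Helmert 7p (PV): X=-2683783.5599, Y=-1147136.5624, Z=-5652264.9261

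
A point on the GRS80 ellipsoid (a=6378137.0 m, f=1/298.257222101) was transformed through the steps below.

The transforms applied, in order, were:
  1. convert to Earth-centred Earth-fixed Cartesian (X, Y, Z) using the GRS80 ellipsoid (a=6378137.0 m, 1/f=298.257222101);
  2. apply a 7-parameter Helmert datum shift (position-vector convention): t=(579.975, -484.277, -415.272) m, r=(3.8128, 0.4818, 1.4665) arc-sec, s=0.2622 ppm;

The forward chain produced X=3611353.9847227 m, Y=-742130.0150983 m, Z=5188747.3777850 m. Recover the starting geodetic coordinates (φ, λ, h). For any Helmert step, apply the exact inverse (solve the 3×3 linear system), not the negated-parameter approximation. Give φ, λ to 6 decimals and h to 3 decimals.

φ=54.793486°, λ=-11.605993°, h=1248.396 m

start: X=3611353.9847, Y=-742130.0151, Z=5188747.3778 m
→ Helmert⁻¹: X=3610755.6695, Y=-741575.2934, Z=5189183.4313
→ geod (Bowring, a=6378137.000): φ=54.79348600°, λ=-11.60599300°, h=1248.3960 m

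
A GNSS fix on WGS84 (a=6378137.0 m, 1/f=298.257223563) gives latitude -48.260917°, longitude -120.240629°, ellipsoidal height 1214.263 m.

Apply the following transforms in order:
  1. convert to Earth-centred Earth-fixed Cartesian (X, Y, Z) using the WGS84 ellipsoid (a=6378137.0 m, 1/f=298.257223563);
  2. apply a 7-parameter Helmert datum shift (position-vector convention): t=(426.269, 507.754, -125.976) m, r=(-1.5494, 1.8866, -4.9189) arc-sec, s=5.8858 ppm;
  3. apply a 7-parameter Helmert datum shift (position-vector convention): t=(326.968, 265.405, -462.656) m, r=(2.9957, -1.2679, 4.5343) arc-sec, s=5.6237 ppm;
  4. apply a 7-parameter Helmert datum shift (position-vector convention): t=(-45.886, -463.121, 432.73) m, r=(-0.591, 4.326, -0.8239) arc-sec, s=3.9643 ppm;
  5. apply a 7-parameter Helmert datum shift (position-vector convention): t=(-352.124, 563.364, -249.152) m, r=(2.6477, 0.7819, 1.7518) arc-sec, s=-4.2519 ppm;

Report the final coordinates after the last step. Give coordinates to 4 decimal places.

X=-2142708.4055 m, Y=-3674996.1369 m, Z=-4737607.2802 m

start: φ=-48.260917°, λ=-120.240629°, h=1214.263 m
→ ECEF (a=6378137.000, f=1/298.257223563): X=-2142917.7253, Y=-3675903.1096, Z=-4737146.1245
→ Helmert 7p (PV): X=-2142635.0593, Y=-3675401.4720, Z=-4737252.7697
→ Helmert 7p (PV): X=-2142210.2245, Y=-3675135.0358, Z=-4737808.6175
→ Helmert 7p (PV): X=-2142378.6495, Y=-3675617.7443, Z=-4737339.2106
→ Helmert 7p (PV): X=-2142708.4055, Y=-3674996.1369, Z=-4737607.2802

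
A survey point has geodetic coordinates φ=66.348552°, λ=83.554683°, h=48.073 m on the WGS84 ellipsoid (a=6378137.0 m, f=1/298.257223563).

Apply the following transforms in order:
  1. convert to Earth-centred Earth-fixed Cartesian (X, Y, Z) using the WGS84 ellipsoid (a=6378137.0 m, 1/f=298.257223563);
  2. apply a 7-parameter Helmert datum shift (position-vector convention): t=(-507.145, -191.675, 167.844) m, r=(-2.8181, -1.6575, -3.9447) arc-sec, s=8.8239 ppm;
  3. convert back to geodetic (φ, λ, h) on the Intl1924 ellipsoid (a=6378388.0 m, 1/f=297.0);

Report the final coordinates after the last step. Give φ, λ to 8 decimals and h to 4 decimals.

φ=66.35106692°, λ=83.56559693°, h=-15.8589 m

start: φ=66.348552°, λ=83.554683°, h=48.073 m
→ ECEF (a=6378137.000, f=1/298.257223563): X=288042.0286, Y=2549745.6721, Z=5819692.1373
→ Helmert 7p (PV): X=287539.4219, Y=2549650.4996, Z=5819878.8121
→ geod (Bowring, a=6378388.000): φ=66.35106692°, λ=83.56559693°, h=-15.8589 m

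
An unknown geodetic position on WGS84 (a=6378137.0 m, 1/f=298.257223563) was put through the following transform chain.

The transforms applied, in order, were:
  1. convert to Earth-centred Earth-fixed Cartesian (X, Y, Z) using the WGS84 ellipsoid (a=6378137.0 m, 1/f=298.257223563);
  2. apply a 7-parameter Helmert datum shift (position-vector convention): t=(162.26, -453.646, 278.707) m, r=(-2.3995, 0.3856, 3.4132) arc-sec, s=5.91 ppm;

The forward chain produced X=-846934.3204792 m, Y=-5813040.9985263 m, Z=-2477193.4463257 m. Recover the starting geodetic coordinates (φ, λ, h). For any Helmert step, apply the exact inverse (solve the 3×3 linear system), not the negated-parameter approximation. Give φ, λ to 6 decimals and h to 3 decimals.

φ=-23.007359°, λ=-98.292564°, h=146.408 m

start: X=-846934.3205, Y=-5813040.9985, Z=-2477193.4463 m
→ Helmert⁻¹: X=-847183.1260, Y=-5812510.1601, Z=-2477526.7128
→ geod (Bowring, a=6378137.000): φ=-23.00735900°, λ=-98.29256400°, h=146.4080 m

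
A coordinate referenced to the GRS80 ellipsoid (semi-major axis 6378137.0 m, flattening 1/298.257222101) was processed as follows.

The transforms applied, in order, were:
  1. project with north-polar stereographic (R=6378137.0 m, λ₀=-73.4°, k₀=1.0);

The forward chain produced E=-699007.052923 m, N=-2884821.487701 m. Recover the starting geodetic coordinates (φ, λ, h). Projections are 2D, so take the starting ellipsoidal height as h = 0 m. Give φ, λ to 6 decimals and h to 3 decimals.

start: E=-699007.0529, N=-2884821.4877 m
→ stereo⁻¹: φ=63.80151500°, λ=-87.02054900°

φ=63.801515°, λ=-87.020549°, h=0.000 m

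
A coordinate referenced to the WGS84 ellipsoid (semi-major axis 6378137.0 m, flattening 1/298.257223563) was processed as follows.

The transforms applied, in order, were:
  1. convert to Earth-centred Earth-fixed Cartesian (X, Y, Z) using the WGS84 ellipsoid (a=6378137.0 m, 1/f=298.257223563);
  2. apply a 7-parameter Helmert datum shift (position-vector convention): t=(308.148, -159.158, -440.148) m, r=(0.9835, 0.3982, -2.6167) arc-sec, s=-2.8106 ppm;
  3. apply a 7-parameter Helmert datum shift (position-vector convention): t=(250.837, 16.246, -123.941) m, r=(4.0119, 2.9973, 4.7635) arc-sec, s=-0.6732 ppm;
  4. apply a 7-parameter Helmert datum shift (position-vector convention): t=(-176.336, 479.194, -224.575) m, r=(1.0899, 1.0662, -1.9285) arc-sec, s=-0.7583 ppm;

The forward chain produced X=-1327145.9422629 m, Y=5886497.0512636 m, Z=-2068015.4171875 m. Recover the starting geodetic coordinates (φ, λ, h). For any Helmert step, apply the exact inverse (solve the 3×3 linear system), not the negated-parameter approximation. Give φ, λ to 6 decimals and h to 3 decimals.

start: X=-1327145.9423, Y=5886497.0513, Z=-2068015.4172 m
→ Helmert⁻¹: X=-1327014.9556, Y=5885998.9871, Z=-2067830.3712
→ Helmert⁻¹: X=-1327100.7063, Y=5885977.1318, Z=-2067841.5903
→ Helmert⁻¹: X=-1327483.2660, Y=5886126.1349, Z=-2067437.8816
→ geod (Bowring, a=6378137.000): φ=-19.03145800°, λ=102.70914700°, h=2441.9410 m

φ=-19.031458°, λ=102.709147°, h=2441.941 m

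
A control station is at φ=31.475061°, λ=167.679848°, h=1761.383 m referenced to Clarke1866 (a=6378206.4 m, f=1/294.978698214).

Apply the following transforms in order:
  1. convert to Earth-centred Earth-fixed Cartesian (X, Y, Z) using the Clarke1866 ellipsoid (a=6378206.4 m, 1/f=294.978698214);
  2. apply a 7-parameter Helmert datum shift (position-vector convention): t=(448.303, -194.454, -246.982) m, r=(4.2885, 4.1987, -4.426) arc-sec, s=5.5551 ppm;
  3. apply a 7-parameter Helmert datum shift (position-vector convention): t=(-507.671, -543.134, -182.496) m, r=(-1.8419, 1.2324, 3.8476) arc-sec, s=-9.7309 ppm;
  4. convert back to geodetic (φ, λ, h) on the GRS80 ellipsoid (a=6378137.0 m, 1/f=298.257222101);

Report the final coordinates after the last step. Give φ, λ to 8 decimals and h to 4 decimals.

start: φ=31.475061°, λ=167.679848°, h=1761.383 m
→ ECEF (a=6378206.400, f=1/294.978698214): X=-5320868.1311, Y=1162097.4357, Z=3311670.6815
→ Helmert 7p (PV): X=-5320357.0375, Y=1161954.7582, Z=3311574.5693
→ Helmert 7p (PV): X=-5320814.8252, Y=1161330.6454, Z=3311381.2608
→ geod (Bowring, a=6378137.000): φ=31.47194287°, λ=167.68760962°, h=1431.0641 m

φ=31.47194287°, λ=167.68760962°, h=1431.0641 m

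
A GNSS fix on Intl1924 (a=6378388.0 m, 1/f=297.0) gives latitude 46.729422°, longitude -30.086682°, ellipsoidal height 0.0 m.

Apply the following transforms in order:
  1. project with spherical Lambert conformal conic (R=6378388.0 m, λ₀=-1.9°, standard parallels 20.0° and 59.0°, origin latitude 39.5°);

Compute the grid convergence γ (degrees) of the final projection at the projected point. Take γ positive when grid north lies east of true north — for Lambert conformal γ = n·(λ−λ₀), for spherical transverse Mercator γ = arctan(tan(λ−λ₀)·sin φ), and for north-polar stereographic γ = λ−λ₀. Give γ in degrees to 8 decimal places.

start: φ=46.729422°, λ=-30.086682°, h=0.000 m
→ into lcc (λ₀=-1.9°): φ=46.72942200°, λ−λ₀=-28.18668200°
convergence γ = -18.29972335°

-18.29972335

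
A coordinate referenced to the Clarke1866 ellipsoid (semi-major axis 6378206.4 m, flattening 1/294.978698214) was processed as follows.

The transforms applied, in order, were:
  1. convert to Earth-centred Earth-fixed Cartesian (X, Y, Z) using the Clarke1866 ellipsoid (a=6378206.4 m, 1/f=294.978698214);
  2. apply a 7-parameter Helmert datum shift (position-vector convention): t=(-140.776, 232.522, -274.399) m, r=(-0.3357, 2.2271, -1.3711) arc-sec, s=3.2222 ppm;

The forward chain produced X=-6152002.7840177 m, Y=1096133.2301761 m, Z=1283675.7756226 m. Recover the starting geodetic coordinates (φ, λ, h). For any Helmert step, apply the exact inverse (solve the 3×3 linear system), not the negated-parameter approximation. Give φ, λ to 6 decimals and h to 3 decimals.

φ=11.687545°, λ=169.899635°, h=1911.161 m

start: X=-6152002.7840, Y=1096133.2302, Z=1283675.7756 m
→ Helmert⁻¹: X=-6151863.3324, Y=1095854.1943, Z=1283881.3976
→ geod (Bowring, a=6378206.400): φ=11.68754500°, λ=169.89963500°, h=1911.1610 m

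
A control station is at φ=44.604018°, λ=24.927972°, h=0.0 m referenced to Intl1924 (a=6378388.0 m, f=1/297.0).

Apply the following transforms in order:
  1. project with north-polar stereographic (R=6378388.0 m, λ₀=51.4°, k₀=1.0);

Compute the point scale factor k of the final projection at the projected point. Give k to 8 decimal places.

start: φ=44.604018°, λ=24.927972°, h=0.000 m
→ into stereo (λ₀=51.4°): φ=44.60401800°, λ−λ₀=-26.47202800°
scale k = 1.17494801

1.17494801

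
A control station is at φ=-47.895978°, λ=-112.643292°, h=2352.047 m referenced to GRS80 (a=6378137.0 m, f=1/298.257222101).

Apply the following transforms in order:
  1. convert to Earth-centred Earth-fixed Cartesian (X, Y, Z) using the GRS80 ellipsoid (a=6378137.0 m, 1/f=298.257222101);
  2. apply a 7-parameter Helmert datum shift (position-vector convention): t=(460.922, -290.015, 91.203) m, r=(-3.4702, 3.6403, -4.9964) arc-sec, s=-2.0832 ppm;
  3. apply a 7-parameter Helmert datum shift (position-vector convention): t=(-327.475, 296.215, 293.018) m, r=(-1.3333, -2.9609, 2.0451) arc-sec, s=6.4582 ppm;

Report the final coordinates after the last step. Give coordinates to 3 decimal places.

X=-1649979.923 m, Y=-3955622.637 m, Z=-4710413.159 m

start: φ=-47.895978°, λ=-112.643292°, h=2352.047 m
→ ECEF (a=6378137.000, f=1/298.257222101): X=-1650034.0407, Y=-3955525.4361, Z=-4710874.3285
→ Helmert 7p (PV): X=-1649748.6373, Y=-3955846.4974, Z=-4710677.6434
→ Helmert 7p (PV): X=-1649979.9230, Y=-3955622.6374, Z=-4710413.1591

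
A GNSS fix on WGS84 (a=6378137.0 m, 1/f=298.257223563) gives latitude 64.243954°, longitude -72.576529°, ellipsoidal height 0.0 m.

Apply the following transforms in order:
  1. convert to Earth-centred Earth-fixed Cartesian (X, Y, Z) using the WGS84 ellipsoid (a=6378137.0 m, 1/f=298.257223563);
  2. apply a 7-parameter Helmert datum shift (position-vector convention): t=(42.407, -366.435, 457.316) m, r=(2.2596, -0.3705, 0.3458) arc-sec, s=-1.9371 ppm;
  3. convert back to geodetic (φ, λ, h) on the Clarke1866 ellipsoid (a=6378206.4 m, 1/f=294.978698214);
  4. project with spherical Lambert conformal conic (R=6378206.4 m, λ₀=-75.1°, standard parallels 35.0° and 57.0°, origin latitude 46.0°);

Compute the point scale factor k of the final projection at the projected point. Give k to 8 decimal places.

start: φ=64.243954°, λ=-72.576529°, h=0.000 m
→ ECEF (a=6378137.000, f=1/298.257223563): X=832154.6084, Y=-2651601.5677, Z=5721584.7172
→ Helmert 7p (PV): X=832189.5715, Y=-2652024.1502, Z=5722003.3968
→ geod (Bowring, a=6378206.400): φ=64.24391796°, λ=-72.57844968°, h=680.3052 m
→ into lcc (λ₀=-75.1°): φ=64.24391796°, λ−λ₀=2.52155032°
scale k = 1.03910479

1.03910479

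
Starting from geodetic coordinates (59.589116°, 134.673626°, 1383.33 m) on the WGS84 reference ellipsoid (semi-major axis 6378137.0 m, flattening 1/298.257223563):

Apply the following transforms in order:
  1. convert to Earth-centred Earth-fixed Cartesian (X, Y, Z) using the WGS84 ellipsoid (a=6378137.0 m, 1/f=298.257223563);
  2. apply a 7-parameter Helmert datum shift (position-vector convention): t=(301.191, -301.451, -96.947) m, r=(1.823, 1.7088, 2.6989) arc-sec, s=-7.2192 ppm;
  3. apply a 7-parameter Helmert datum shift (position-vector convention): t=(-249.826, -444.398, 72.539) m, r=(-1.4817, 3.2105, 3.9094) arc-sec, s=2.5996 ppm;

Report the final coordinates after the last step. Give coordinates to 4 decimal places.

X=-2275967.5974 m, Y=2301327.3083 m, Z=5478648.5227 m

start: φ=59.589116°, λ=134.673626°, h=1383.330 m
→ ECEF (a=6378137.000, f=1/298.257223563): X=-2276086.3897, Y=2302165.7737, Z=5478640.1499
→ Helmert 7p (PV): X=-2275753.5025, Y=2301769.5006, Z=5478542.8544
→ Helmert 7p (PV): X=-2275967.5974, Y=2301327.3083, Z=5478648.5227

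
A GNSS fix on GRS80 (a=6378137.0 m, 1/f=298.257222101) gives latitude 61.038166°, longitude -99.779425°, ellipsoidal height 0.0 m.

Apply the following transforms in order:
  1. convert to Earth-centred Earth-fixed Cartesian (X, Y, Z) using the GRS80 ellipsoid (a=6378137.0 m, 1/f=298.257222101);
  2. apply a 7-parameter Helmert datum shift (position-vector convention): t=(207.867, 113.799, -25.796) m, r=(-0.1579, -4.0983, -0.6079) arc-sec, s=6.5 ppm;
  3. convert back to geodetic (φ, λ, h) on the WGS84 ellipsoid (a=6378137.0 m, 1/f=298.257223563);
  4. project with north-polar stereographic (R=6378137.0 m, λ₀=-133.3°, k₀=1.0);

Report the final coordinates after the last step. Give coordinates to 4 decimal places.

start: φ=61.038166°, λ=-99.779425°, h=0.000 m
→ ECEF (a=6378137.000, f=1/298.257222101): X=-525942.6371, Y=-3051415.7944, Z=5557403.1745
→ Helmert 7p (PV): X=-525857.6033, Y=-3051316.0253, Z=5557405.3875
→ geod (Bowring, a=6378137.000): φ=61.03906103°, λ=-99.77818793°, h=-52.6656 m
→ stereo (R=6378137.0, λ₀=-133.3°): E=1819323.7523, N=-2746426.1069

E=1819323.7523 m, N=-2746426.1069 m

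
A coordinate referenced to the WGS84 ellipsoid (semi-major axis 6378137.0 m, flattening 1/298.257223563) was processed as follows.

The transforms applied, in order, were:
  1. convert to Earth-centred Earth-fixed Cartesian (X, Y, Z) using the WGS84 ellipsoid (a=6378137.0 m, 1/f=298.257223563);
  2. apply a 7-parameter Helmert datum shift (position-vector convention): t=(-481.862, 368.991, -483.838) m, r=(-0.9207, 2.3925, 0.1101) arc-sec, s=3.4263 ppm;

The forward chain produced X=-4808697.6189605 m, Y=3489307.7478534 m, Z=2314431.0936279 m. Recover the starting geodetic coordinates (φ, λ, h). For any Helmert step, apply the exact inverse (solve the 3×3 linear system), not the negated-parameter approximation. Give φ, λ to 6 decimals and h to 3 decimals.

φ=21.419587°, λ=144.034803°, h=444.095 m

start: X=-4808697.6190, Y=3489307.7479, Z=2314431.0936 m
→ Helmert⁻¹: X=-4808224.2708, Y=3488919.0365, Z=2314866.8021
→ geod (Bowring, a=6378137.000): φ=21.41958700°, λ=144.03480300°, h=444.0950 m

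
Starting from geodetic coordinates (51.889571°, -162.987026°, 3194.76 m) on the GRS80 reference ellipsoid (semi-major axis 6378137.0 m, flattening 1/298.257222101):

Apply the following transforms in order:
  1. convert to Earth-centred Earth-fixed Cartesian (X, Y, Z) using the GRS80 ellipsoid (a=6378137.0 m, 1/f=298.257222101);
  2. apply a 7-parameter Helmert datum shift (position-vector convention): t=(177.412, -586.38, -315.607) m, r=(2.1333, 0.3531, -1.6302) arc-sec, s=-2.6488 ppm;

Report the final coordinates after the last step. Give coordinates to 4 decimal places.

start: φ=51.889571°, λ=-162.987026°, h=3194.760 m
→ ECEF (a=6378137.000, f=1/298.257222101): X=-3773897.8742, Y=-1154730.8679, Z=4997743.0802
→ Helmert 7p (PV): X=-3773711.0367, Y=-1155336.0517, Z=4997408.7528

X=-3773711.0367 m, Y=-1155336.0517 m, Z=4997408.7528 m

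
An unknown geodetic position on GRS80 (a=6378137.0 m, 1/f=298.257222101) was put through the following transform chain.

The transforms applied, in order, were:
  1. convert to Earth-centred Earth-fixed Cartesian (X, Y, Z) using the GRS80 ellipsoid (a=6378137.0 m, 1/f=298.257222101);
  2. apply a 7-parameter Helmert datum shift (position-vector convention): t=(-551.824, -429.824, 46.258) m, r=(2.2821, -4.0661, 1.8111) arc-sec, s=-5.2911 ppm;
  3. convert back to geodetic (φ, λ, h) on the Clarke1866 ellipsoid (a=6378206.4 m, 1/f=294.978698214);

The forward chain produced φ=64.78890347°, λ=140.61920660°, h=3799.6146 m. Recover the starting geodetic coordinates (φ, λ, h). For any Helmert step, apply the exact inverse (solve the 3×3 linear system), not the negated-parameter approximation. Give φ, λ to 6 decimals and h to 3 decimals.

start: φ=64.788903°, λ=140.619207°, h=3799.615 m
→ ECEF (a=6378206.400, f=1/294.978698214): X=-2107053.2678, Y=1729570.5039, Z=5750970.1978
→ Helmert⁻¹: X=-2106384.0295, Y=1730091.6050, Z=5750976.7503
→ geod (Bowring, a=6378137.000): φ=64.78879400°, λ=140.60181500°, h=3600.8590 m

φ=64.788794°, λ=140.601815°, h=3600.859 m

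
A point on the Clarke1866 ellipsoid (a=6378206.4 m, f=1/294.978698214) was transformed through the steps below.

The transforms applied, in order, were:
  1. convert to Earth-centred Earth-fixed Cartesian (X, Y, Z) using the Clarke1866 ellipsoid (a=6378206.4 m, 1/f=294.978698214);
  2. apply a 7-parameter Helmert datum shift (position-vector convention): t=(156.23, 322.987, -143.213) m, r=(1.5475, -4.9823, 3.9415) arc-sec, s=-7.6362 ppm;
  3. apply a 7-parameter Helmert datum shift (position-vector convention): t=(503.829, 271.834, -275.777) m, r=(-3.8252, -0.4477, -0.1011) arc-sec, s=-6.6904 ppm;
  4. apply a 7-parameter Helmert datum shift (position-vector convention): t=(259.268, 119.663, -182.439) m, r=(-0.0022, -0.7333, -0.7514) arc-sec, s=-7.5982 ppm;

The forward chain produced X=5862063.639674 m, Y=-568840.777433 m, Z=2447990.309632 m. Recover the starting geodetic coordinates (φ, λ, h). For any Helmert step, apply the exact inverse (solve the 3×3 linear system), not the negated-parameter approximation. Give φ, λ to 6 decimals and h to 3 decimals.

start: X=5862063.6397, Y=-568840.7774, Z=2447990.3096 m
→ Helmert⁻¹: X=5861859.6874, Y=-568943.4355, Z=2448170.5047
→ Helmert⁻¹: X=5861400.6668, Y=-569261.6114, Z=2448439.3836
→ Helmert⁻¹: X=5861337.4511, Y=-569682.5822, Z=2448463.9888
→ geod (Bowring, a=6378206.400): φ=22.71439500°, λ=-5.55132800°, h=2673.4850 m

φ=22.714395°, λ=-5.551328°, h=2673.485 m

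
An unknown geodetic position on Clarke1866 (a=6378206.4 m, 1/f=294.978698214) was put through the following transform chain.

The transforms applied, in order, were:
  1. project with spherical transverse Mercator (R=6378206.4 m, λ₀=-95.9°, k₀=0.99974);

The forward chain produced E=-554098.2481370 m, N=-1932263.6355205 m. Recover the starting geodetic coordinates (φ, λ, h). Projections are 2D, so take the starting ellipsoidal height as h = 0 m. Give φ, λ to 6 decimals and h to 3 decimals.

start: E=-554098.2481, N=-1932263.6355 m
→ tm⁻¹: φ=-17.29473600°, λ=-101.10863500°

φ=-17.294736°, λ=-101.108635°, h=0.000 m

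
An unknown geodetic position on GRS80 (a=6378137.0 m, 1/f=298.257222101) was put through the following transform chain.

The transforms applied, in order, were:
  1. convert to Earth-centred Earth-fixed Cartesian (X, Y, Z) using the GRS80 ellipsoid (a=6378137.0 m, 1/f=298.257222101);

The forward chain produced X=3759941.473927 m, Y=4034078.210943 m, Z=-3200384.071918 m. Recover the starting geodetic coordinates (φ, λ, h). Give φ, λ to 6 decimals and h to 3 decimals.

φ=-30.295839°, λ=47.014417°, h=3273.384 m

start: X=3759941.4739, Y=4034078.2109, Z=-3200384.0719 m
→ geod (Bowring, a=6378137.000): φ=-30.29583900°, λ=47.01441700°, h=3273.3840 m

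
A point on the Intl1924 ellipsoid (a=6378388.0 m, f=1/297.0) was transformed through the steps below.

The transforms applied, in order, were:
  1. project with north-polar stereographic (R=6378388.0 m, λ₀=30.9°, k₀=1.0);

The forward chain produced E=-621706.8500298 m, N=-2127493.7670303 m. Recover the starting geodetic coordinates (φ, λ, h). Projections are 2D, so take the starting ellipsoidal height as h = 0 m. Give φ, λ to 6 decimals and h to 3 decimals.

start: E=-621706.8500, N=-2127493.7670 m
→ stereo⁻¹: φ=70.28667500°, λ=14.61031800°

φ=70.286675°, λ=14.610318°, h=0.000 m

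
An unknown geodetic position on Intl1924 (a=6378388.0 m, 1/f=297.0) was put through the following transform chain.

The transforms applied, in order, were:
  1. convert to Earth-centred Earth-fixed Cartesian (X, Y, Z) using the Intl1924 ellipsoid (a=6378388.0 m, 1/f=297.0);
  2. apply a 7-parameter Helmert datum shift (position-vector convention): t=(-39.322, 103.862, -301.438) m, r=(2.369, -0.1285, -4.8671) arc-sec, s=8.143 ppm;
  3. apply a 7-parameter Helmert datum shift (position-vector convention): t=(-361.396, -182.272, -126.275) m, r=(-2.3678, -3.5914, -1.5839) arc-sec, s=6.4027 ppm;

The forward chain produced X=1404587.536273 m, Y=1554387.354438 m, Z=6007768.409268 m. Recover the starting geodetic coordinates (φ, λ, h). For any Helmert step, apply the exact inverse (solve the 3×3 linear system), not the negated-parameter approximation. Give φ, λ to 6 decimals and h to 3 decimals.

start: X=1404587.5363, Y=1554387.3544, Z=6007768.4093 m
→ Helmert⁻¹: X=1405032.6062, Y=1554501.4956, Z=6007849.5987
→ Helmert⁻¹: X=1405027.5495, Y=1554487.1341, Z=6008083.3837
→ geod (Bowring, a=6378388.000): φ=70.89322000°, λ=47.89106000°, h=3756.2440 m

φ=70.893220°, λ=47.891060°, h=3756.244 m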